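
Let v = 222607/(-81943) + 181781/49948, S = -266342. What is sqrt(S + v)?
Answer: 113*I*sqrt(87353678747392060249)/2046444482 ≈ 516.08*I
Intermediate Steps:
v = 3776906047/4092888964 (v = 222607*(-1/81943) + 181781*(1/49948) = -222607/81943 + 181781/49948 = 3776906047/4092888964 ≈ 0.92280)
sqrt(S + v) = sqrt(-266342 + 3776906047/4092888964) = sqrt(-1090104455543641/4092888964) = 113*I*sqrt(87353678747392060249)/2046444482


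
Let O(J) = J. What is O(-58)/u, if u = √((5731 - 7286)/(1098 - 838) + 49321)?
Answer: -116*√33336953/2564381 ≈ -0.26118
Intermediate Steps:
u = √33336953/26 (u = √(-1555/260 + 49321) = √(-1555*1/260 + 49321) = √(-311/52 + 49321) = √(2564381/52) = √33336953/26 ≈ 222.07)
O(-58)/u = -58*2*√33336953/2564381 = -116*√33336953/2564381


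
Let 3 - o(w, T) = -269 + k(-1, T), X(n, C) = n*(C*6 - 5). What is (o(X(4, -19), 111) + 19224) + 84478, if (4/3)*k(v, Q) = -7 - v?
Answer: 207957/2 ≈ 1.0398e+5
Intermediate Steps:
X(n, C) = n*(-5 + 6*C) (X(n, C) = n*(6*C - 5) = n*(-5 + 6*C))
k(v, Q) = -21/4 - 3*v/4 (k(v, Q) = 3*(-7 - v)/4 = -21/4 - 3*v/4)
o(w, T) = 553/2 (o(w, T) = 3 - (-269 + (-21/4 - ¾*(-1))) = 3 - (-269 + (-21/4 + ¾)) = 3 - (-269 - 9/2) = 3 - 1*(-547/2) = 3 + 547/2 = 553/2)
(o(X(4, -19), 111) + 19224) + 84478 = (553/2 + 19224) + 84478 = 39001/2 + 84478 = 207957/2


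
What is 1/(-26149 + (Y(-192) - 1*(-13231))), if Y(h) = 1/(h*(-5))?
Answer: -960/12401279 ≈ -7.7411e-5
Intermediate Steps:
Y(h) = -1/(5*h) (Y(h) = 1/(-5*h) = -1/(5*h))
1/(-26149 + (Y(-192) - 1*(-13231))) = 1/(-26149 + (-⅕/(-192) - 1*(-13231))) = 1/(-26149 + (-⅕*(-1/192) + 13231)) = 1/(-26149 + (1/960 + 13231)) = 1/(-26149 + 12701761/960) = 1/(-12401279/960) = -960/12401279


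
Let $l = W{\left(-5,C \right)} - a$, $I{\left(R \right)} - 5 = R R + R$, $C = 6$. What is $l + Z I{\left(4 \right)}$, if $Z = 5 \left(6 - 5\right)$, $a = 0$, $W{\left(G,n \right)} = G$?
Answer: $120$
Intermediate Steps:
$I{\left(R \right)} = 5 + R + R^{2}$ ($I{\left(R \right)} = 5 + \left(R R + R\right) = 5 + \left(R^{2} + R\right) = 5 + \left(R + R^{2}\right) = 5 + R + R^{2}$)
$Z = 5$ ($Z = 5 \cdot 1 = 5$)
$l = -5$ ($l = -5 - 0 = -5 + 0 = -5$)
$l + Z I{\left(4 \right)} = -5 + 5 \left(5 + 4 + 4^{2}\right) = -5 + 5 \left(5 + 4 + 16\right) = -5 + 5 \cdot 25 = -5 + 125 = 120$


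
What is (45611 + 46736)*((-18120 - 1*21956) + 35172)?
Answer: -452869688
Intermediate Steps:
(45611 + 46736)*((-18120 - 1*21956) + 35172) = 92347*((-18120 - 21956) + 35172) = 92347*(-40076 + 35172) = 92347*(-4904) = -452869688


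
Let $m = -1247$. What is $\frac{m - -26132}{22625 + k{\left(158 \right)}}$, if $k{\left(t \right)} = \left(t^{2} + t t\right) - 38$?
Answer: $\frac{4977}{14503} \approx 0.34317$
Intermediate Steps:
$k{\left(t \right)} = -38 + 2 t^{2}$ ($k{\left(t \right)} = \left(t^{2} + t^{2}\right) - 38 = 2 t^{2} - 38 = -38 + 2 t^{2}$)
$\frac{m - -26132}{22625 + k{\left(158 \right)}} = \frac{-1247 - -26132}{22625 - \left(38 - 2 \cdot 158^{2}\right)} = \frac{-1247 + 26132}{22625 + \left(-38 + 2 \cdot 24964\right)} = \frac{24885}{22625 + \left(-38 + 49928\right)} = \frac{24885}{22625 + 49890} = \frac{24885}{72515} = 24885 \cdot \frac{1}{72515} = \frac{4977}{14503}$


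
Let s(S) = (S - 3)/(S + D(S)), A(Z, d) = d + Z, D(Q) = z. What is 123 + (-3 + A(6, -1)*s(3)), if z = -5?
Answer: 120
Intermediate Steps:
D(Q) = -5
A(Z, d) = Z + d
s(S) = (-3 + S)/(-5 + S) (s(S) = (S - 3)/(S - 5) = (-3 + S)/(-5 + S))
123 + (-3 + A(6, -1)*s(3)) = 123 + (-3 + (6 - 1)*((-3 + 3)/(-5 + 3))) = 123 + (-3 + 5*(0/(-2))) = 123 + (-3 + 5*(-½*0)) = 123 + (-3 + 5*0) = 123 + (-3 + 0) = 123 - 3 = 120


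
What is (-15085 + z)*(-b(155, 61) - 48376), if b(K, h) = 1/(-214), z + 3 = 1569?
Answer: 139954947297/214 ≈ 6.5400e+8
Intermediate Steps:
z = 1566 (z = -3 + 1569 = 1566)
b(K, h) = -1/214
(-15085 + z)*(-b(155, 61) - 48376) = (-15085 + 1566)*(-1*(-1/214) - 48376) = -13519*(1/214 - 48376) = -13519*(-10352463/214) = 139954947297/214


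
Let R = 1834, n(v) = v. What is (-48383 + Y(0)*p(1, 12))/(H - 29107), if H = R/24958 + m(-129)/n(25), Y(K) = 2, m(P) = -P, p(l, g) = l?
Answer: 5031220825/3026341203 ≈ 1.6625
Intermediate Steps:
H = 1632716/311975 (H = 1834/24958 - 1*(-129)/25 = 1834*(1/24958) + 129*(1/25) = 917/12479 + 129/25 = 1632716/311975 ≈ 5.2335)
(-48383 + Y(0)*p(1, 12))/(H - 29107) = (-48383 + 2*1)/(1632716/311975 - 29107) = (-48383 + 2)/(-9079023609/311975) = -48381*(-311975/9079023609) = 5031220825/3026341203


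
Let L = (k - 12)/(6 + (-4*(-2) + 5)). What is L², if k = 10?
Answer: 4/361 ≈ 0.011080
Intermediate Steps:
L = -2/19 (L = (10 - 12)/(6 + (-4*(-2) + 5)) = -2/(6 + (8 + 5)) = -2/(6 + 13) = -2/19 ≈ -0.10526)
L² = (-2/19)² = 4/361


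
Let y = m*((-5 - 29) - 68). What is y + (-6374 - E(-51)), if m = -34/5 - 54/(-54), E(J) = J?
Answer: -28657/5 ≈ -5731.4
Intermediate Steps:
m = -29/5 (m = -34*1/5 - 54*(-1/54) = -34/5 + 1 = -29/5 ≈ -5.8000)
y = 2958/5 (y = -29*((-5 - 29) - 68)/5 = -29*(-34 - 68)/5 = -29/5*(-102) = 2958/5 ≈ 591.60)
y + (-6374 - E(-51)) = 2958/5 + (-6374 - 1*(-51)) = 2958/5 + (-6374 + 51) = 2958/5 - 6323 = -28657/5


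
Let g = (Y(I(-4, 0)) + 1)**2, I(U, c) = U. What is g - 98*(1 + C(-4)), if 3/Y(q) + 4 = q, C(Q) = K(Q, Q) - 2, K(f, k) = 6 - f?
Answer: -56423/64 ≈ -881.61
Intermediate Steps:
C(Q) = 4 - Q (C(Q) = (6 - Q) - 2 = 4 - Q)
Y(q) = 3/(-4 + q)
g = 25/64 (g = (3/(-4 - 4) + 1)**2 = (3/(-8) + 1)**2 = (3*(-1/8) + 1)**2 = (-3/8 + 1)**2 = (5/8)**2 = 25/64 ≈ 0.39063)
g - 98*(1 + C(-4)) = 25/64 - 98*(1 + (4 - 1*(-4))) = 25/64 - 98*(1 + (4 + 4)) = 25/64 - 98*(1 + 8) = 25/64 - 882 = -56423/64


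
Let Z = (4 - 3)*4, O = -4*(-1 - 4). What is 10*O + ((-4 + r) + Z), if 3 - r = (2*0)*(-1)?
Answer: 203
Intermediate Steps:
r = 3 (r = 3 - 2*0*(-1) = 3 - 0*(-1) = 3 - 1*0 = 3 + 0 = 3)
O = 20 (O = -4*(-5) = 20)
Z = 4 (Z = 1*4 = 4)
10*O + ((-4 + r) + Z) = 10*20 + ((-4 + 3) + 4) = 200 + (-1 + 4) = 200 + 3 = 203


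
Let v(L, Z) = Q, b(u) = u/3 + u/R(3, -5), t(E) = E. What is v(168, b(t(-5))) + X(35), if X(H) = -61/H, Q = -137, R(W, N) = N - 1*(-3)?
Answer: -4856/35 ≈ -138.74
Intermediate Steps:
R(W, N) = 3 + N (R(W, N) = N + 3 = 3 + N)
b(u) = -u/6 (b(u) = u/3 + u/(3 - 5) = u*(1/3) + u/(-2) = u/3 + u*(-1/2) = u/3 - u/2 = -u/6)
v(L, Z) = -137
v(168, b(t(-5))) + X(35) = -137 - 61/35 = -4856/35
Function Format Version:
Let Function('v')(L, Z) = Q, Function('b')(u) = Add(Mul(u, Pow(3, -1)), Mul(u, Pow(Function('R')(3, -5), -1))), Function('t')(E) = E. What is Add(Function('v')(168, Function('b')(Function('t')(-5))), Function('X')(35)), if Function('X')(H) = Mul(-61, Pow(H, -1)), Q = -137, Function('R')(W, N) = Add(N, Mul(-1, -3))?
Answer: Rational(-4856, 35) ≈ -138.74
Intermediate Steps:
Function('R')(W, N) = Add(3, N) (Function('R')(W, N) = Add(N, 3) = Add(3, N))
Function('b')(u) = Mul(Rational(-1, 6), u) (Function('b')(u) = Add(Mul(u, Pow(3, -1)), Mul(u, Pow(Add(3, -5), -1))) = Add(Mul(u, Rational(1, 3)), Mul(u, Pow(-2, -1))) = Add(Mul(Rational(1, 3), u), Mul(u, Rational(-1, 2))) = Add(Mul(Rational(1, 3), u), Mul(Rational(-1, 2), u)) = Mul(Rational(-1, 6), u))
Function('v')(L, Z) = -137
Add(Function('v')(168, Function('b')(Function('t')(-5))), Function('X')(35)) = Add(-137, Mul(-61, Pow(35, -1))) = Add(-137, Mul(-61, Rational(1, 35))) = Add(-137, Rational(-61, 35)) = Rational(-4856, 35)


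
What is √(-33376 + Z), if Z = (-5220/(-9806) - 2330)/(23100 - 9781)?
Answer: 2*I*√35583084794338847321/65303057 ≈ 182.69*I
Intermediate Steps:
Z = -11421380/65303057 (Z = (-5220*(-1/9806) - 2330)/13319 = (2610/4903 - 2330)*(1/13319) = -11421380/4903*1/13319 = -11421380/65303057 ≈ -0.17490)
√(-33376 + Z) = √(-33376 - 11421380/65303057) = √(-2179566251812/65303057) = 2*I*√35583084794338847321/65303057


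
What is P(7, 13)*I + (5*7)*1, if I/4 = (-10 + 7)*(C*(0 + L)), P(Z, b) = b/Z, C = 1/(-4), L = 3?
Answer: 362/7 ≈ 51.714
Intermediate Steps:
C = -¼ (C = 1*(-¼) = -¼ ≈ -0.25000)
I = 9 (I = 4*((-10 + 7)*(-(0 + 3)/4)) = 4*(-(-3)*3/4) = 4*(-3*(-¾)) = 4*(9/4) = 9)
P(7, 13)*I + (5*7)*1 = (13/7)*9 + (5*7)*1 = (13*(⅐))*9 + 35*1 = (13/7)*9 + 35 = 117/7 + 35 = 362/7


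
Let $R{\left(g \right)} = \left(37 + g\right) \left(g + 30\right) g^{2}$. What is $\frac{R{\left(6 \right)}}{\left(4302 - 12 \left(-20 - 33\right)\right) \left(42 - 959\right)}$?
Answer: $- \frac{9288}{754691} \approx -0.012307$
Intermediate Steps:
$R{\left(g \right)} = g^{2} \left(30 + g\right) \left(37 + g\right)$ ($R{\left(g \right)} = \left(37 + g\right) \left(30 + g\right) g^{2} = \left(30 + g\right) \left(37 + g\right) g^{2} = g^{2} \left(30 + g\right) \left(37 + g\right)$)
$\frac{R{\left(6 \right)}}{\left(4302 - 12 \left(-20 - 33\right)\right) \left(42 - 959\right)} = \frac{6^{2} \left(1110 + 6^{2} + 67 \cdot 6\right)}{\left(4302 - 12 \left(-20 - 33\right)\right) \left(42 - 959\right)} = \frac{36 \left(1110 + 36 + 402\right)}{\left(4302 - -636\right) \left(-917\right)} = \frac{36 \cdot 1548}{\left(4302 + 636\right) \left(-917\right)} = \frac{55728}{4938 \left(-917\right)} = \frac{55728}{-4528146} = 55728 \left(- \frac{1}{4528146}\right) = - \frac{9288}{754691}$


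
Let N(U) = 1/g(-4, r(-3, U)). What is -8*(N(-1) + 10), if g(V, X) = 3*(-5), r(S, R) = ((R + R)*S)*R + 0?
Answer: -1192/15 ≈ -79.467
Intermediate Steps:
r(S, R) = 2*S*R² (r(S, R) = ((2*R)*S)*R + 0 = (2*R*S)*R + 0 = 2*S*R² + 0 = 2*S*R²)
g(V, X) = -15
N(U) = -1/15 (N(U) = 1/(-15) = -1/15)
-8*(N(-1) + 10) = -8*(-1/15 + 10) = -8*149/15 = -1192/15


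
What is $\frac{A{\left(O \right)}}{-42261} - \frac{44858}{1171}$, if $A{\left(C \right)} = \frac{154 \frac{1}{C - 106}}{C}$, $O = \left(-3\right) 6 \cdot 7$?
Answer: $- \frac{3958313355425}{103330173528} \approx -38.307$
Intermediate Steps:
$O = -126$ ($O = \left(-18\right) 7 = -126$)
$A{\left(C \right)} = \frac{154}{C \left(-106 + C\right)}$ ($A{\left(C \right)} = \frac{154 \frac{1}{C - 106}}{C} = \frac{154 \frac{1}{-106 + C}}{C} = \frac{154}{C \left(-106 + C\right)}$)
$\frac{A{\left(O \right)}}{-42261} - \frac{44858}{1171} = \frac{154 \frac{1}{-126} \frac{1}{-106 - 126}}{-42261} - \frac{44858}{1171} = 154 \left(- \frac{1}{126}\right) \frac{1}{-232} \left(- \frac{1}{42261}\right) - \frac{44858}{1171} = 154 \left(- \frac{1}{126}\right) \left(- \frac{1}{232}\right) \left(- \frac{1}{42261}\right) - \frac{44858}{1171} = \frac{11}{2088} \left(- \frac{1}{42261}\right) - \frac{44858}{1171} = - \frac{11}{88240968} - \frac{44858}{1171} = - \frac{3958313355425}{103330173528}$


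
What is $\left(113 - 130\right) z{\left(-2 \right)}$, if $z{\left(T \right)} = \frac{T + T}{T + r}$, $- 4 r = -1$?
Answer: $- \frac{272}{7} \approx -38.857$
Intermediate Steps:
$r = \frac{1}{4}$ ($r = \left(- \frac{1}{4}\right) \left(-1\right) = \frac{1}{4} \approx 0.25$)
$z{\left(T \right)} = \frac{2 T}{\frac{1}{4} + T}$ ($z{\left(T \right)} = \frac{T + T}{T + \frac{1}{4}} = \frac{2 T}{\frac{1}{4} + T}$)
$\left(113 - 130\right) z{\left(-2 \right)} = \left(113 - 130\right) 8 \left(-2\right) \frac{1}{1 + 4 \left(-2\right)} = - 17 \cdot 8 \left(-2\right) \frac{1}{1 - 8} = - 17 \cdot 8 \left(-2\right) \frac{1}{-7} = - 17 \cdot 8 \left(-2\right) \left(- \frac{1}{7}\right) = \left(-17\right) \frac{16}{7} = - \frac{272}{7}$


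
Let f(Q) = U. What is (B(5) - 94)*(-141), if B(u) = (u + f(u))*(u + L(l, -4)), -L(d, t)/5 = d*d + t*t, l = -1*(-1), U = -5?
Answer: 13254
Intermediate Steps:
f(Q) = -5
l = 1
L(d, t) = -5*d**2 - 5*t**2 (L(d, t) = -5*(d*d + t*t) = -5*(d**2 + t**2) = -5*d**2 - 5*t**2)
B(u) = (-85 + u)*(-5 + u) (B(u) = (u - 5)*(u + (-5*1**2 - 5*(-4)**2)) = (-5 + u)*(u + (-5*1 - 5*16)) = (-5 + u)*(u + (-5 - 80)) = (-5 + u)*(u - 85) = (-5 + u)*(-85 + u) = (-85 + u)*(-5 + u))
(B(5) - 94)*(-141) = ((425 + 5**2 - 90*5) - 94)*(-141) = ((425 + 25 - 450) - 94)*(-141) = (0 - 94)*(-141) = -94*(-141) = 13254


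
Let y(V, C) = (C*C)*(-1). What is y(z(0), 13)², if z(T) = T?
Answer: 28561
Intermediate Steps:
y(V, C) = -C² (y(V, C) = C²*(-1) = -C²)
y(z(0), 13)² = (-1*13²)² = (-1*169)² = (-169)² = 28561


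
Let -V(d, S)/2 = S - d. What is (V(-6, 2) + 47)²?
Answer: 961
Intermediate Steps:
V(d, S) = -2*S + 2*d (V(d, S) = -2*(S - d) = -2*S + 2*d)
(V(-6, 2) + 47)² = ((-2*2 + 2*(-6)) + 47)² = ((-4 - 12) + 47)² = (-16 + 47)² = 31² = 961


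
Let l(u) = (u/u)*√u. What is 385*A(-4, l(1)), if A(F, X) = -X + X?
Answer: 0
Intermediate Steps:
l(u) = √u (l(u) = 1*√u = √u)
A(F, X) = 0
385*A(-4, l(1)) = 385*0 = 0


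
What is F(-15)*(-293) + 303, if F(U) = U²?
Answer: -65622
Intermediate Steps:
F(-15)*(-293) + 303 = (-15)²*(-293) + 303 = 225*(-293) + 303 = -65925 + 303 = -65622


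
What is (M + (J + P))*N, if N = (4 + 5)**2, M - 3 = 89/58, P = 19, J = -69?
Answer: -213597/58 ≈ -3682.7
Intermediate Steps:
M = 263/58 (M = 3 + 89/58 = 263/58 ≈ 4.5345)
N = 81 (N = 9**2 = 81)
(M + (J + P))*N = (263/58 + (-69 + 19))*81 = (263/58 - 50)*81 = -2637/58*81 = -213597/58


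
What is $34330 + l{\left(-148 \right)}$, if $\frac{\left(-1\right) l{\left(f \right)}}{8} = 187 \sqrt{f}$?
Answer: $34330 - 2992 i \sqrt{37} \approx 34330.0 - 18200.0 i$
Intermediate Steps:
$l{\left(f \right)} = - 1496 \sqrt{f}$ ($l{\left(f \right)} = - 8 \cdot 187 \sqrt{f} = - 1496 \sqrt{f}$)
$34330 + l{\left(-148 \right)} = 34330 - 1496 \sqrt{-148} = 34330 - 1496 \cdot 2 i \sqrt{37} = 34330 - 2992 i \sqrt{37}$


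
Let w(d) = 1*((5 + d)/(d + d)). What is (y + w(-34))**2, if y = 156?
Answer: 113145769/4624 ≈ 24469.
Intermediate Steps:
w(d) = (5 + d)/(2*d) (w(d) = 1*((5 + d)/((2*d))) = 1*((5 + d)*(1/(2*d))) = 1*((5 + d)/(2*d)) = (5 + d)/(2*d))
(y + w(-34))**2 = (156 + (1/2)*(5 - 34)/(-34))**2 = (156 + (1/2)*(-1/34)*(-29))**2 = (156 + 29/68)**2 = (10637/68)**2 = 113145769/4624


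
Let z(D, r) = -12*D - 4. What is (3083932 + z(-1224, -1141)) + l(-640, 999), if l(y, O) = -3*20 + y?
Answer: 3097916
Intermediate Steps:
l(y, O) = -60 + y
z(D, r) = -4 - 12*D
(3083932 + z(-1224, -1141)) + l(-640, 999) = (3083932 + (-4 - 12*(-1224))) + (-60 - 640) = (3083932 + (-4 + 14688)) - 700 = (3083932 + 14684) - 700 = 3098616 - 700 = 3097916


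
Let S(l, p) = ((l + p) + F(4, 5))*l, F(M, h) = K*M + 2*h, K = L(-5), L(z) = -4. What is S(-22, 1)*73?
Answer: 43362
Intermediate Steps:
K = -4
F(M, h) = -4*M + 2*h
S(l, p) = l*(-6 + l + p) (S(l, p) = ((l + p) + (-4*4 + 2*5))*l = ((l + p) + (-16 + 10))*l = ((l + p) - 6)*l = (-6 + l + p)*l = l*(-6 + l + p))
S(-22, 1)*73 = -22*(-6 - 22 + 1)*73 = -22*(-27)*73 = 594*73 = 43362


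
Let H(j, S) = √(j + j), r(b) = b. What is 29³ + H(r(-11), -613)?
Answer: 24389 + I*√22 ≈ 24389.0 + 4.6904*I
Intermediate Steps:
H(j, S) = √2*√j (H(j, S) = √(2*j) = √2*√j)
29³ + H(r(-11), -613) = 29³ + √2*√(-11) = 24389 + √2*(I*√11) = 24389 + I*√22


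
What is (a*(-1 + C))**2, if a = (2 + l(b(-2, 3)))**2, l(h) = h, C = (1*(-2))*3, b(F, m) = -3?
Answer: 49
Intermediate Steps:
C = -6 (C = -2*3 = -6)
a = 1 (a = (2 - 3)**2 = (-1)**2 = 1)
(a*(-1 + C))**2 = (1*(-1 - 6))**2 = (1*(-7))**2 = (-7)**2 = 49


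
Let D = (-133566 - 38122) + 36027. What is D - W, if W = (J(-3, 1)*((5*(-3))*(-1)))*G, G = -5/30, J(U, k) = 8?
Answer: -135641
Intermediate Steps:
G = -⅙ (G = -5*1/30 = -⅙ ≈ -0.16667)
W = -20 (W = (8*((5*(-3))*(-1)))*(-⅙) = (8*(-15*(-1)))*(-⅙) = (8*15)*(-⅙) = 120*(-⅙) = -20)
D = -135661 (D = -171688 + 36027 = -135661)
D - W = -135661 - 1*(-20) = -135661 + 20 = -135641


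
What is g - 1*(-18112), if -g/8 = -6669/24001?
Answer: 434759464/24001 ≈ 18114.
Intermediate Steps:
g = 53352/24001 (g = -(-53352)/24001 = -8*(-6669/24001) = 53352/24001 ≈ 2.2229)
g - 1*(-18112) = 53352/24001 - 1*(-18112) = 53352/24001 + 18112 = 434759464/24001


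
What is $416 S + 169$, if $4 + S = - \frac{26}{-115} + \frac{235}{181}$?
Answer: $- \frac{17918329}{20815} \approx -860.84$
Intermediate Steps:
$S = - \frac{51529}{20815}$ ($S = -4 + \left(- \frac{26}{-115} + \frac{235}{181}\right) = -4 + \left(\left(-26\right) \left(- \frac{1}{115}\right) + 235 \cdot \frac{1}{181}\right) = -4 + \left(\frac{26}{115} + \frac{235}{181}\right) = -4 + \frac{31731}{20815} = - \frac{51529}{20815} \approx -2.4756$)
$416 S + 169 = 416 \left(- \frac{51529}{20815}\right) + 169 = - \frac{21436064}{20815} + 169 = - \frac{17918329}{20815}$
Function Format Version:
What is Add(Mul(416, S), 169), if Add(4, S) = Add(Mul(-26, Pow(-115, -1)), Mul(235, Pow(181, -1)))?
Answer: Rational(-17918329, 20815) ≈ -860.84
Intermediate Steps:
S = Rational(-51529, 20815) (S = Add(-4, Add(Mul(-26, Pow(-115, -1)), Mul(235, Pow(181, -1)))) = Add(-4, Add(Mul(-26, Rational(-1, 115)), Mul(235, Rational(1, 181)))) = Add(-4, Add(Rational(26, 115), Rational(235, 181))) = Add(-4, Rational(31731, 20815)) = Rational(-51529, 20815) ≈ -2.4756)
Add(Mul(416, S), 169) = Add(Mul(416, Rational(-51529, 20815)), 169) = Add(Rational(-21436064, 20815), 169) = Rational(-17918329, 20815)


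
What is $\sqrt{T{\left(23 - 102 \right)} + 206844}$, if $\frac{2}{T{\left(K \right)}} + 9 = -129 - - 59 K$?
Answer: $\frac{\sqrt{4763700254846}}{4799} \approx 454.8$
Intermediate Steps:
$T{\left(K \right)} = \frac{2}{-138 + 59 K}$ ($T{\left(K \right)} = \frac{2}{-9 - \left(129 - 59 K\right)} = \frac{2}{-9 + \left(-129 + 59 K\right)} = \frac{2}{-138 + 59 K}$)
$\sqrt{T{\left(23 - 102 \right)} + 206844} = \sqrt{\frac{2}{-138 + 59 \left(23 - 102\right)} + 206844} = \sqrt{\frac{2}{-138 + 59 \left(-79\right)} + 206844} = \sqrt{\frac{2}{-138 - 4661} + 206844} = \sqrt{\frac{2}{-4799} + 206844} = \sqrt{2 \left(- \frac{1}{4799}\right) + 206844} = \sqrt{- \frac{2}{4799} + 206844} = \sqrt{\frac{992644354}{4799}} = \frac{\sqrt{4763700254846}}{4799}$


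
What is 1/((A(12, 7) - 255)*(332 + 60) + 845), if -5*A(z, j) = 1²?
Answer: -5/495967 ≈ -1.0081e-5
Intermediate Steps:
A(z, j) = -⅕ (A(z, j) = -⅕*1² = -⅕*1 = -⅕)
1/((A(12, 7) - 255)*(332 + 60) + 845) = 1/((-⅕ - 255)*(332 + 60) + 845) = 1/(-1276/5*392 + 845) = 1/(-500192/5 + 845) = 1/(-495967/5) = -5/495967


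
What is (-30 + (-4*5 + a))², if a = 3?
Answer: 2209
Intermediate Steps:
(-30 + (-4*5 + a))² = (-30 + (-4*5 + 3))² = (-30 + (-20 + 3))² = (-30 - 17)² = (-47)² = 2209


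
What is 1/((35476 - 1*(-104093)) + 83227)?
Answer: 1/222796 ≈ 4.4884e-6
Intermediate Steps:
1/((35476 - 1*(-104093)) + 83227) = 1/((35476 + 104093) + 83227) = 1/(139569 + 83227) = 1/222796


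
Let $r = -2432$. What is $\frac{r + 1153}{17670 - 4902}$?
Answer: $- \frac{1279}{12768} \approx -0.10017$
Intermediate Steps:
$\frac{r + 1153}{17670 - 4902} = \frac{-2432 + 1153}{17670 - 4902} = - \frac{1279}{12768}$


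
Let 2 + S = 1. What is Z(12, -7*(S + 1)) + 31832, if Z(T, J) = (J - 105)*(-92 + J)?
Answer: 41492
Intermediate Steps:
S = -1 (S = -2 + 1 = -1)
Z(T, J) = (-105 + J)*(-92 + J)
Z(12, -7*(S + 1)) + 31832 = (9660 + (-7*(-1 + 1))² - (-1379)*(-1 + 1)) + 31832 = (9660 + (-7*0)² - (-1379)*0) + 31832 = (9660 + 0² - 197*0) + 31832 = (9660 + 0 + 0) + 31832 = 9660 + 31832 = 41492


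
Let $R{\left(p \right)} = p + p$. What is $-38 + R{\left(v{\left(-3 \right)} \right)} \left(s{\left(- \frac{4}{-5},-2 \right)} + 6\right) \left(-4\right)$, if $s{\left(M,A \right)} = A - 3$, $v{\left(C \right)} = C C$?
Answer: $-110$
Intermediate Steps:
$v{\left(C \right)} = C^{2}$
$s{\left(M,A \right)} = -3 + A$ ($s{\left(M,A \right)} = A - 3 = -3 + A$)
$R{\left(p \right)} = 2 p$
$-38 + R{\left(v{\left(-3 \right)} \right)} \left(s{\left(- \frac{4}{-5},-2 \right)} + 6\right) \left(-4\right) = -38 + 2 \left(-3\right)^{2} \left(\left(-3 - 2\right) + 6\right) \left(-4\right) = -38 + 2 \cdot 9 \left(-5 + 6\right) \left(-4\right) = -38 + 18 \cdot 1 \left(-4\right) = -38 + 18 \left(-4\right) = -38 - 72 = -110$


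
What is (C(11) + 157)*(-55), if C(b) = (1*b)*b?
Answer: -15290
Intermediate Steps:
C(b) = b² (C(b) = b*b = b²)
(C(11) + 157)*(-55) = (11² + 157)*(-55) = (121 + 157)*(-55) = 278*(-55) = -15290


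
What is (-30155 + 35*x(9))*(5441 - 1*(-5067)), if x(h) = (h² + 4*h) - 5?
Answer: -275677380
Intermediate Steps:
x(h) = -5 + h² + 4*h
(-30155 + 35*x(9))*(5441 - 1*(-5067)) = (-30155 + 35*(-5 + 9² + 4*9))*(5441 - 1*(-5067)) = (-30155 + 35*(-5 + 81 + 36))*(5441 + 5067) = (-30155 + 35*112)*10508 = (-30155 + 3920)*10508 = -26235*10508 = -275677380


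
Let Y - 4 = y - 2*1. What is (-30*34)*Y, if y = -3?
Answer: 1020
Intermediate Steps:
Y = -1 (Y = 4 + (-3 - 2*1) = 4 + (-3 - 2) = 4 - 5 = -1)
(-30*34)*Y = -30*34*(-1) = -1020*(-1) = 1020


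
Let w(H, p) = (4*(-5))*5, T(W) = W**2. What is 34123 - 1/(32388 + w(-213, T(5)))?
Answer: 1101763423/32288 ≈ 34123.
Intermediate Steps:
w(H, p) = -100 (w(H, p) = -20*5 = -100)
34123 - 1/(32388 + w(-213, T(5))) = 34123 - 1/(32388 - 100) = 34123 - 1/32288 = 1101763423/32288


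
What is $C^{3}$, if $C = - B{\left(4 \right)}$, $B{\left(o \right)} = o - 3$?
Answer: $-1$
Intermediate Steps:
$B{\left(o \right)} = -3 + o$
$C = -1$ ($C = - (-3 + 4) = \left(-1\right) 1 = -1$)
$C^{3} = \left(-1\right)^{3} = -1$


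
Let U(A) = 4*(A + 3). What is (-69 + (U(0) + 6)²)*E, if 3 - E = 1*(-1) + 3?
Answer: 255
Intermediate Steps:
U(A) = 12 + 4*A (U(A) = 4*(3 + A) = 12 + 4*A)
E = 1 (E = 3 - (1*(-1) + 3) = 3 - (-1 + 3) = 3 - 1*2 = 3 - 2 = 1)
(-69 + (U(0) + 6)²)*E = (-69 + ((12 + 4*0) + 6)²)*1 = (-69 + ((12 + 0) + 6)²)*1 = (-69 + (12 + 6)²)*1 = (-69 + 18²)*1 = (-69 + 324)*1 = 255*1 = 255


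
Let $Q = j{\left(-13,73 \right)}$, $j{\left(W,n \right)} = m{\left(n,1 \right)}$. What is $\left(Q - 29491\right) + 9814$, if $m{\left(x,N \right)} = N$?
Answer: $-19676$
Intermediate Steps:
$j{\left(W,n \right)} = 1$
$Q = 1$
$\left(Q - 29491\right) + 9814 = \left(1 - 29491\right) + 9814 = -29490 + 9814 = -19676$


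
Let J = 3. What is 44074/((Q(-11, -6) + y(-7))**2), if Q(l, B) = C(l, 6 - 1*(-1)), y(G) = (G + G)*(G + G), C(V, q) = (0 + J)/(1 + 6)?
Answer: 2159626/1890625 ≈ 1.1423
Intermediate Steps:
C(V, q) = 3/7 (C(V, q) = (0 + 3)/(1 + 6) = 3/7)
y(G) = 4*G**2 (y(G) = (2*G)*(2*G) = 4*G**2)
Q(l, B) = 3/7
44074/((Q(-11, -6) + y(-7))**2) = 44074/((3/7 + 4*(-7)**2)**2) = 44074/((3/7 + 4*49)**2) = 44074/((3/7 + 196)**2) = 44074/((1375/7)**2) = 44074/(1890625/49) = 44074*(49/1890625) = 2159626/1890625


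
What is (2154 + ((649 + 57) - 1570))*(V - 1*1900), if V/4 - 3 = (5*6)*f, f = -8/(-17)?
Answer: -40165440/17 ≈ -2.3627e+6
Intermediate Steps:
f = 8/17 (f = -8*(-1/17) = 8/17 ≈ 0.47059)
V = 1164/17 (V = 12 + 4*((5*6)*(8/17)) = 12 + 4*(30*(8/17)) = 12 + 4*(240/17) = 12 + 960/17 = 1164/17 ≈ 68.471)
(2154 + ((649 + 57) - 1570))*(V - 1*1900) = (2154 + ((649 + 57) - 1570))*(1164/17 - 1*1900) = (2154 + (706 - 1570))*(1164/17 - 1900) = (2154 - 864)*(-31136/17) = 1290*(-31136/17) = -40165440/17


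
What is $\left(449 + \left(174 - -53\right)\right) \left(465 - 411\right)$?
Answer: $36504$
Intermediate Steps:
$\left(449 + \left(174 - -53\right)\right) \left(465 - 411\right) = \left(449 + \left(174 + 53\right)\right) 54 = \left(449 + 227\right) 54 = 676 \cdot 54 = 36504$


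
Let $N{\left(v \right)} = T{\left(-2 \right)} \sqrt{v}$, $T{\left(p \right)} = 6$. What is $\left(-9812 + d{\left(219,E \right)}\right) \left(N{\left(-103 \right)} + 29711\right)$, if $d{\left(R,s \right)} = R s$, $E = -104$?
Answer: $-968222068 - 195528 i \sqrt{103} \approx -9.6822 \cdot 10^{8} - 1.9844 \cdot 10^{6} i$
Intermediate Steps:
$N{\left(v \right)} = 6 \sqrt{v}$
$\left(-9812 + d{\left(219,E \right)}\right) \left(N{\left(-103 \right)} + 29711\right) = \left(-9812 + 219 \left(-104\right)\right) \left(6 \sqrt{-103} + 29711\right) = \left(-9812 - 22776\right) \left(6 i \sqrt{103} + 29711\right) = - 32588 \left(6 i \sqrt{103} + 29711\right) = - 32588 \left(29711 + 6 i \sqrt{103}\right) = -968222068 - 195528 i \sqrt{103}$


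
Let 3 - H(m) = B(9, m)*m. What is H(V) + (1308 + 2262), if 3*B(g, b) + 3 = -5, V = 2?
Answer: 10735/3 ≈ 3578.3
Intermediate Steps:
B(g, b) = -8/3 (B(g, b) = -1 + (1/3)*(-5) = -1 - 5/3 = -8/3)
H(m) = 3 + 8*m/3 (H(m) = 3 - (-8)*m/3 = 3 + 8*m/3)
H(V) + (1308 + 2262) = (3 + (8/3)*2) + (1308 + 2262) = (3 + 16/3) + 3570 = 25/3 + 3570 = 10735/3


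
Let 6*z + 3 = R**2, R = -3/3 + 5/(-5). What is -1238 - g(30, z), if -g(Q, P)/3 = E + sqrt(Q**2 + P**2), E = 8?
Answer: -1214 + sqrt(32401)/2 ≈ -1124.0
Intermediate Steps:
R = -2 (R = -3*1/3 + 5*(-1/5) = -1 - 1 = -2)
z = 1/6 (z = -1/2 + (1/6)*(-2)**2 = -1/2 + (1/6)*4 = -1/2 + 2/3 = 1/6 ≈ 0.16667)
g(Q, P) = -24 - 3*sqrt(P**2 + Q**2) (g(Q, P) = -3*(8 + sqrt(Q**2 + P**2)) = -3*(8 + sqrt(P**2 + Q**2)) = -24 - 3*sqrt(P**2 + Q**2))
-1238 - g(30, z) = -1238 - (-24 - 3*sqrt((1/6)**2 + 30**2)) = -1238 - (-24 - 3*sqrt(1/36 + 900)) = -1238 - (-24 - sqrt(32401)/2) = -1238 + (24 + sqrt(32401)/2) = -1214 + sqrt(32401)/2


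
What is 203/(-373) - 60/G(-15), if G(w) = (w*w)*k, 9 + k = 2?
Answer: -19823/39165 ≈ -0.50614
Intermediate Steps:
k = -7 (k = -9 + 2 = -7)
G(w) = -7*w² (G(w) = (w*w)*(-7) = w²*(-7) = -7*w²)
203/(-373) - 60/G(-15) = 203/(-373) - 60/((-7*(-15)²)) = 203*(-1/373) - 60/((-7*225)) = -203/373 - 60/(-1575) = -203/373 - 60*(-1/1575) = -203/373 + 4/105 = -19823/39165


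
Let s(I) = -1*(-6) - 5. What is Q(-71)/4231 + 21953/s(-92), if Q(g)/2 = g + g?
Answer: 92882859/4231 ≈ 21953.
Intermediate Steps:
Q(g) = 4*g (Q(g) = 2*(g + g) = 2*(2*g) = 4*g)
s(I) = 1 (s(I) = 6 - 5 = 1)
Q(-71)/4231 + 21953/s(-92) = (4*(-71))/4231 + 21953/1 = -284*1/4231 + 21953*1 = -284/4231 + 21953 = 92882859/4231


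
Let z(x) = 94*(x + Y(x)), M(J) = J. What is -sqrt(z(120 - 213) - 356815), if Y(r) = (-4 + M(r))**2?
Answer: -sqrt(518889) ≈ -720.34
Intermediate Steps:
Y(r) = (-4 + r)**2
z(x) = 94*x + 94*(-4 + x)**2 (z(x) = 94*(x + (-4 + x)**2) = 94*x + 94*(-4 + x)**2)
-sqrt(z(120 - 213) - 356815) = -sqrt((94*(120 - 213) + 94*(-4 + (120 - 213))**2) - 356815) = -sqrt((94*(-93) + 94*(-4 - 93)**2) - 356815) = -sqrt((-8742 + 94*(-97)**2) - 356815) = -sqrt((-8742 + 94*9409) - 356815) = -sqrt((-8742 + 884446) - 356815) = -sqrt(875704 - 356815) = -sqrt(518889)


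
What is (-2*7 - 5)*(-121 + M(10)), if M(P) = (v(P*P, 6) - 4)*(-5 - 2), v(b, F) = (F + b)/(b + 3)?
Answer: 196099/103 ≈ 1903.9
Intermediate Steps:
v(b, F) = (F + b)/(3 + b)
M(P) = 28 - 7*(6 + P²)/(3 + P²) (M(P) = ((6 + P*P)/(3 + P*P) - 4)*(-5 - 2) = ((6 + P²)/(3 + P²) - 4)*(-7) = (-4 + (6 + P²)/(3 + P²))*(-7) = 28 - 7*(6 + P²)/(3 + P²))
(-2*7 - 5)*(-121 + M(10)) = (-2*7 - 5)*(-121 + 21*(2 + 10²)/(3 + 10²)) = (-14 - 5)*(-121 + 21*(2 + 100)/(3 + 100)) = -19*(-121 + 21*102/103) = -19*(-121 + 21*(1/103)*102) = -19*(-121 + 2142/103) = -19*(-10321/103) = 196099/103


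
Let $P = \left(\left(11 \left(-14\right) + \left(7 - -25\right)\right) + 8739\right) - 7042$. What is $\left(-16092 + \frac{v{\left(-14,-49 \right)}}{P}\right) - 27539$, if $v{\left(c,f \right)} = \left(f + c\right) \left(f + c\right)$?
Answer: $- \frac{1090712}{25} \approx -43629.0$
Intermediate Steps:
$v{\left(c,f \right)} = \left(c + f\right)^{2}$ ($v{\left(c,f \right)} = \left(c + f\right) \left(c + f\right) = \left(c + f\right)^{2}$)
$P = 1575$ ($P = \left(\left(-154 + \left(7 + 25\right)\right) + 8739\right) - 7042 = \left(\left(-154 + 32\right) + 8739\right) - 7042 = \left(-122 + 8739\right) - 7042 = 8617 - 7042 = 1575$)
$\left(-16092 + \frac{v{\left(-14,-49 \right)}}{P}\right) - 27539 = \left(-16092 + \frac{\left(-14 - 49\right)^{2}}{1575}\right) - 27539 = \left(-16092 + \left(-63\right)^{2} \cdot \frac{1}{1575}\right) - 27539 = \left(-16092 + 3969 \cdot \frac{1}{1575}\right) - 27539 = \left(-16092 + \frac{63}{25}\right) - 27539 = - \frac{402237}{25} - 27539 = - \frac{1090712}{25}$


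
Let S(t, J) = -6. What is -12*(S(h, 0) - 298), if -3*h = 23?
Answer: 3648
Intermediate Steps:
h = -23/3 (h = -1/3*23 = -23/3 ≈ -7.6667)
-12*(S(h, 0) - 298) = -12*(-6 - 298) = -12*(-304) = 3648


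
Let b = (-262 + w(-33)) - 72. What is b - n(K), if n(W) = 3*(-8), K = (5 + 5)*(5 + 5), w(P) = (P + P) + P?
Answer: -409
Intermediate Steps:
w(P) = 3*P (w(P) = 2*P + P = 3*P)
K = 100 (K = 10*10 = 100)
n(W) = -24
b = -433 (b = (-262 + 3*(-33)) - 72 = (-262 - 99) - 72 = -361 - 72 = -433)
b - n(K) = -433 - 1*(-24) = -433 + 24 = -409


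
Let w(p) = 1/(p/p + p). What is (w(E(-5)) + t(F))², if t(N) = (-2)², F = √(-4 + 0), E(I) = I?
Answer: 225/16 ≈ 14.063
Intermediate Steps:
w(p) = 1/(1 + p)
F = 2*I (F = √(-4) = 2*I ≈ 2.0*I)
t(N) = 4
(w(E(-5)) + t(F))² = (1/(1 - 5) + 4)² = (1/(-4) + 4)² = (-¼ + 4)² = (15/4)² = 225/16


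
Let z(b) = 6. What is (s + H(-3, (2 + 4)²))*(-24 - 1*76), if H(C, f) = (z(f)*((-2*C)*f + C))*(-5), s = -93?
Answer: 648300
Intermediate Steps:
H(C, f) = -30*C + 60*C*f (H(C, f) = (6*((-2*C)*f + C))*(-5) = (6*(-2*C*f + C))*(-5) = (6*(C - 2*C*f))*(-5) = (6*C - 12*C*f)*(-5) = -30*C + 60*C*f)
(s + H(-3, (2 + 4)²))*(-24 - 1*76) = (-93 + 30*(-3)*(-1 + 2*(2 + 4)²))*(-24 - 1*76) = (-93 + 30*(-3)*(-1 + 2*6²))*(-24 - 76) = (-93 + 30*(-3)*(-1 + 2*36))*(-100) = (-93 + 30*(-3)*(-1 + 72))*(-100) = (-93 + 30*(-3)*71)*(-100) = (-93 - 6390)*(-100) = -6483*(-100) = 648300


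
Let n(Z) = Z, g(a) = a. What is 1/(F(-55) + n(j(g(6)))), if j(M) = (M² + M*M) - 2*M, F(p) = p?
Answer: ⅕ ≈ 0.20000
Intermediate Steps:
j(M) = -2*M + 2*M² (j(M) = (M² + M²) - 2*M = 2*M² - 2*M = -2*M + 2*M²)
1/(F(-55) + n(j(g(6)))) = 1/(-55 + 2*6*(-1 + 6)) = 1/(-55 + 2*6*5) = 1/(-55 + 60) = 1/5 = ⅕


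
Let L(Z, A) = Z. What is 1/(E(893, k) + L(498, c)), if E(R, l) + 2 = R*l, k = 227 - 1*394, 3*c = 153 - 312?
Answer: -1/148635 ≈ -6.7279e-6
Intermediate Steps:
c = -53 (c = (153 - 312)/3 = (1/3)*(-159) = -53)
k = -167 (k = 227 - 394 = -167)
E(R, l) = -2 + R*l
1/(E(893, k) + L(498, c)) = 1/((-2 + 893*(-167)) + 498) = 1/((-2 - 149131) + 498) = 1/(-149133 + 498) = 1/(-148635) = -1/148635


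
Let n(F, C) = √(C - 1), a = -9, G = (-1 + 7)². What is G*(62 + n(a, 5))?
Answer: 2304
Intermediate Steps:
G = 36 (G = 6² = 36)
n(F, C) = √(-1 + C)
G*(62 + n(a, 5)) = 36*(62 + √(-1 + 5)) = 36*(62 + √4) = 36*(62 + 2) = 36*64 = 2304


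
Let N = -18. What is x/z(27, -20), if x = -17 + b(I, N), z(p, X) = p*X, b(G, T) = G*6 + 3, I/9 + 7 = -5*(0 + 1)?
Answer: 331/270 ≈ 1.2259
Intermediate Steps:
I = -108 (I = -63 + 9*(-5*(0 + 1)) = -63 + 9*(-5*1) = -63 + 9*(-5) = -63 - 45 = -108)
b(G, T) = 3 + 6*G (b(G, T) = 6*G + 3 = 3 + 6*G)
z(p, X) = X*p
x = -662 (x = -17 + (3 + 6*(-108)) = -17 + (3 - 648) = -17 - 645 = -662)
x/z(27, -20) = -662/((-20*27)) = -662/(-540) = -662*(-1/540) = 331/270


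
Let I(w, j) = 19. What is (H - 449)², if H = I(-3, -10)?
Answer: 184900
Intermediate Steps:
H = 19
(H - 449)² = (19 - 449)² = (-430)² = 184900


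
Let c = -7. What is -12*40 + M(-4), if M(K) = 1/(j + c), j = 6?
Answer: -481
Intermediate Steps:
M(K) = -1 (M(K) = 1/(6 - 7) = 1/(-1) = -1)
-12*40 + M(-4) = -12*40 - 1 = -480 - 1 = -481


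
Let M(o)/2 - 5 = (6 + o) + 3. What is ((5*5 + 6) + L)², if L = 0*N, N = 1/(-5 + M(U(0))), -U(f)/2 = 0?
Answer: 961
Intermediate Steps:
U(f) = 0 (U(f) = -2*0 = 0)
M(o) = 28 + 2*o (M(o) = 10 + 2*((6 + o) + 3) = 10 + 2*(9 + o) = 10 + (18 + 2*o) = 28 + 2*o)
N = 1/23 (N = 1/(-5 + (28 + 2*0)) = 1/(-5 + (28 + 0)) = 1/(-5 + 28) = 1/23 ≈ 0.043478)
L = 0 (L = 0*(1/23) = 0)
((5*5 + 6) + L)² = ((5*5 + 6) + 0)² = ((25 + 6) + 0)² = (31 + 0)² = 31² = 961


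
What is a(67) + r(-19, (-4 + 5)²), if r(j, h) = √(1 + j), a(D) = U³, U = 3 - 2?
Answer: 1 + 3*I*√2 ≈ 1.0 + 4.2426*I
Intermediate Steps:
U = 1
a(D) = 1 (a(D) = 1³ = 1)
a(67) + r(-19, (-4 + 5)²) = 1 + √(1 - 19) = 1 + √(-18) = 1 + 3*I*√2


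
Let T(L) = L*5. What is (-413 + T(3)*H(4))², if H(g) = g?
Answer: 124609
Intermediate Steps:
T(L) = 5*L
(-413 + T(3)*H(4))² = (-413 + (5*3)*4)² = (-413 + 15*4)² = (-413 + 60)² = (-353)² = 124609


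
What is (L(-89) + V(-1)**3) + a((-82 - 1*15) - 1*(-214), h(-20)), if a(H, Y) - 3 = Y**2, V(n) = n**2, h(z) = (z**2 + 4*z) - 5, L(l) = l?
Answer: 99140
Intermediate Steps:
h(z) = -5 + z**2 + 4*z
a(H, Y) = 3 + Y**2
(L(-89) + V(-1)**3) + a((-82 - 1*15) - 1*(-214), h(-20)) = (-89 + ((-1)**2)**3) + (3 + (-5 + (-20)**2 + 4*(-20))**2) = (-89 + 1**3) + (3 + (-5 + 400 - 80)**2) = (-89 + 1) + (3 + 315**2) = -88 + (3 + 99225) = -88 + 99228 = 99140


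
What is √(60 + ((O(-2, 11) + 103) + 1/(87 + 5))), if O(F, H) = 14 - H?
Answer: 3*√39031/46 ≈ 12.885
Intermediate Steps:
√(60 + ((O(-2, 11) + 103) + 1/(87 + 5))) = √(60 + (((14 - 1*11) + 103) + 1/(87 + 5))) = √(60 + (((14 - 11) + 103) + 1/92)) = √(60 + ((3 + 103) + 1/92)) = √(60 + (106 + 1/92)) = √(60 + 9753/92) = √(15273/92) = 3*√39031/46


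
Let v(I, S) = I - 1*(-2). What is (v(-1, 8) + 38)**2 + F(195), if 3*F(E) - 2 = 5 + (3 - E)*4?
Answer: 3802/3 ≈ 1267.3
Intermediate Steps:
v(I, S) = 2 + I (v(I, S) = I + 2 = 2 + I)
F(E) = 19/3 - 4*E/3 (F(E) = 2/3 + (5 + (3 - E)*4)/3 = 2/3 + (5 + (12 - 4*E))/3 = 2/3 + (17 - 4*E)/3 = 2/3 + (17/3 - 4*E/3) = 19/3 - 4*E/3)
(v(-1, 8) + 38)**2 + F(195) = ((2 - 1) + 38)**2 + (19/3 - 4/3*195) = (1 + 38)**2 + (19/3 - 260) = 39**2 - 761/3 = 1521 - 761/3 = 3802/3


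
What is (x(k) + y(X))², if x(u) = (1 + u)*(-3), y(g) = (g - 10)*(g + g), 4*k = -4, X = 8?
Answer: 1024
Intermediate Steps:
k = -1 (k = (¼)*(-4) = -1)
y(g) = 2*g*(-10 + g) (y(g) = (-10 + g)*(2*g) = 2*g*(-10 + g))
x(u) = -3 - 3*u
(x(k) + y(X))² = ((-3 - 3*(-1)) + 2*8*(-10 + 8))² = ((-3 + 3) + 2*8*(-2))² = (0 - 32)² = (-32)² = 1024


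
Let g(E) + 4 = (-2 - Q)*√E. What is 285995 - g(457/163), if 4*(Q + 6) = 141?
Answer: 285999 + 125*√74491/652 ≈ 2.8605e+5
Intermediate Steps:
Q = 117/4 (Q = -6 + (¼)*141 = -6 + 141/4 = 117/4 ≈ 29.250)
g(E) = -4 - 125*√E/4 (g(E) = -4 + (-2 - 1*117/4)*√E = -4 + (-2 - 117/4)*√E = -4 - 125*√E/4)
285995 - g(457/163) = 285995 - (-4 - 125*√74491/163/4) = 285995 - (-4 - 125*√74491/652) = 285995 + (4 + 125*√74491/652) = 285999 + 125*√74491/652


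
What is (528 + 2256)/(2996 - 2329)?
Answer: 96/23 ≈ 4.1739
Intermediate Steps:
(528 + 2256)/(2996 - 2329) = 2784/667 = 2784*(1/667) = 96/23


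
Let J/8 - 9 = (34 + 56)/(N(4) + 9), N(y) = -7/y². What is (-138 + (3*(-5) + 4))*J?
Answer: -3186216/137 ≈ -23257.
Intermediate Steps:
N(y) = -7/y²
J = 21384/137 (J = 72 + 8*((34 + 56)/(-7/4² + 9)) = 72 + 8*(90/(-7*1/16 + 9)) = 72 + 8*(90/(-7/16 + 9)) = 72 + 8*(90/(137/16)) = 72 + 8*(90*(16/137)) = 72 + 8*(1440/137) = 72 + 11520/137 = 21384/137 ≈ 156.09)
(-138 + (3*(-5) + 4))*J = (-138 + (3*(-5) + 4))*(21384/137) = (-138 + (-15 + 4))*(21384/137) = (-138 - 11)*(21384/137) = -149*21384/137 = -3186216/137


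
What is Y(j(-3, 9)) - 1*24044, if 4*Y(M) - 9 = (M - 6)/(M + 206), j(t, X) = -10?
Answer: -4712187/196 ≈ -24042.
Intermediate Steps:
Y(M) = 9/4 + (-6 + M)/(4*(206 + M)) (Y(M) = 9/4 + ((M - 6)/(M + 206))/4 = 9/4 + ((-6 + M)/(206 + M))/4 = 9/4 + (-6 + M)/(4*(206 + M)))
Y(j(-3, 9)) - 1*24044 = (924 + 5*(-10))/(2*(206 - 10)) - 1*24044 = (½)*(924 - 50)/196 - 24044 = (½)*(1/196)*874 - 24044 = 437/196 - 24044 = -4712187/196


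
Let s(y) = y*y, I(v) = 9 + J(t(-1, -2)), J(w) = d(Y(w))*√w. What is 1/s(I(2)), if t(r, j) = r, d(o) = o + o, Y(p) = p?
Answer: 77/7225 + 36*I/7225 ≈ 0.010657 + 0.0049827*I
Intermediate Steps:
d(o) = 2*o
J(w) = 2*w^(3/2) (J(w) = (2*w)*√w = 2*w^(3/2))
I(v) = 9 - 2*I (I(v) = 9 + 2*(-1)^(3/2) = 9 + 2*(-I) = 9 - 2*I)
s(y) = y²
1/s(I(2)) = 1/((9 - 2*I)²) = (9 - 2*I)⁻²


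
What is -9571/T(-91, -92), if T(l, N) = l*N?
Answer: -9571/8372 ≈ -1.1432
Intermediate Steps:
T(l, N) = N*l
-9571/T(-91, -92) = -9571/((-92*(-91))) = -9571/8372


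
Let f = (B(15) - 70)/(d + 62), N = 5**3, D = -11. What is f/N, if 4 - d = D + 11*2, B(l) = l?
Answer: -1/125 ≈ -0.0080000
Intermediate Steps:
d = -7 (d = 4 - (-11 + 11*2) = 4 - (-11 + 22) = 4 - 1*11 = 4 - 11 = -7)
N = 125
f = -1 (f = (15 - 70)/(-7 + 62) = -55/55 = -55*1/55 = -1)
f/N = -1/125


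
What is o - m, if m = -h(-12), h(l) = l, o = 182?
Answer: 170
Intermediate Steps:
m = 12 (m = -1*(-12) = 12)
o - m = 182 - 1*12 = 182 - 12 = 170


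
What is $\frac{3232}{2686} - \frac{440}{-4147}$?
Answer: $\frac{662952}{506311} \approx 1.3094$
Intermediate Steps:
$\frac{3232}{2686} - \frac{440}{-4147} = 3232 \cdot \frac{1}{2686} - - \frac{40}{377} = \frac{1616}{1343} + \frac{40}{377} = \frac{662952}{506311}$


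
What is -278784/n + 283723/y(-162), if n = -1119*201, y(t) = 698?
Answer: 7112142741/17443718 ≈ 407.72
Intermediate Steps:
n = -224919
-278784/n + 283723/y(-162) = -278784/(-224919) + 283723/698 = -278784*(-1/224919) + 283723*(1/698) = 30976/24991 + 283723/698 = 7112142741/17443718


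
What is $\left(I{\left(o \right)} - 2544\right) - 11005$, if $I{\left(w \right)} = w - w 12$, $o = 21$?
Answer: $-13780$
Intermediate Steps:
$I{\left(w \right)} = - 11 w$ ($I{\left(w \right)} = w - 12 w = - 11 w$)
$\left(I{\left(o \right)} - 2544\right) - 11005 = \left(\left(-11\right) 21 - 2544\right) - 11005 = \left(-231 - 2544\right) - 11005 = -2775 - 11005 = -13780$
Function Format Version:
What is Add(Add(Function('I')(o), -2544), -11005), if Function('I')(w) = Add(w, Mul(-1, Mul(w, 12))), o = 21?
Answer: -13780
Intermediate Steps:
Function('I')(w) = Mul(-11, w) (Function('I')(w) = Add(w, Mul(-1, Mul(12, w))) = Add(w, Mul(-12, w)) = Mul(-11, w))
Add(Add(Function('I')(o), -2544), -11005) = Add(Add(Mul(-11, 21), -2544), -11005) = Add(Add(-231, -2544), -11005) = Add(-2775, -11005) = -13780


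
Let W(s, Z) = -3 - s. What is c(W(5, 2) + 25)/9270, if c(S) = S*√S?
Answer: 17*√17/9270 ≈ 0.0075613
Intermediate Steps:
c(S) = S^(3/2)
c(W(5, 2) + 25)/9270 = ((-3 - 1*5) + 25)^(3/2)/9270 = ((-3 - 5) + 25)^(3/2)*(1/9270) = (-8 + 25)^(3/2)*(1/9270) = 17^(3/2)*(1/9270) = (17*√17)*(1/9270) = 17*√17/9270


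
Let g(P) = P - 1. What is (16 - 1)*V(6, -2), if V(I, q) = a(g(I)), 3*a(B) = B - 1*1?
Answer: 20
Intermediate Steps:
g(P) = -1 + P
a(B) = -⅓ + B/3 (a(B) = (B - 1*1)/3 = (B - 1)/3 = (-1 + B)/3 = -⅓ + B/3)
V(I, q) = -⅔ + I/3 (V(I, q) = -⅓ + (-1 + I)/3 = -⅓ + (-⅓ + I/3) = -⅔ + I/3)
(16 - 1)*V(6, -2) = (16 - 1)*(-⅔ + (⅓)*6) = 15*(-⅔ + 2) = 15*(4/3) = 20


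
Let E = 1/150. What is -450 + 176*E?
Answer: -33662/75 ≈ -448.83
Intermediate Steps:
E = 1/150 ≈ 0.0066667
-450 + 176*E = -450 + 176*(1/150) = -450 + 88/75 = -33662/75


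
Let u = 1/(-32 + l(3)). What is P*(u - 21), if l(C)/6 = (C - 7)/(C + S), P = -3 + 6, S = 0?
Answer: -2523/40 ≈ -63.075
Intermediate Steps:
P = 3
l(C) = 6*(-7 + C)/C (l(C) = 6*((C - 7)/(C + 0)) = 6*((-7 + C)/C) = 6*(-7 + C)/C)
u = -1/40 (u = 1/(-32 + (6 - 42/3)) = 1/(-32 + (6 - 42*1/3)) = 1/(-32 + (6 - 14)) = 1/(-32 - 8) = 1/(-40) = -1/40 ≈ -0.025000)
P*(u - 21) = 3*(-1/40 - 21) = 3*(-841/40) = -2523/40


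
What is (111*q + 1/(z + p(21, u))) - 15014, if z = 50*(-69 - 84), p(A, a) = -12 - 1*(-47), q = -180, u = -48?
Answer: -266479311/7615 ≈ -34994.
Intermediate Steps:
p(A, a) = 35 (p(A, a) = -12 + 47 = 35)
z = -7650 (z = 50*(-153) = -7650)
(111*q + 1/(z + p(21, u))) - 15014 = (111*(-180) + 1/(-7650 + 35)) - 15014 = (-19980 + 1/(-7615)) - 15014 = (-19980 - 1/7615) - 15014 = -152147701/7615 - 15014 = -266479311/7615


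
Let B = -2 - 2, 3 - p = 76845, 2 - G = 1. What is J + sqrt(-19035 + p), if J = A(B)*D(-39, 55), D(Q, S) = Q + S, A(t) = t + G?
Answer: -48 + 3*I*sqrt(10653) ≈ -48.0 + 309.64*I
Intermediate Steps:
G = 1 (G = 2 - 1*1 = 2 - 1 = 1)
p = -76842 (p = 3 - 1*76845 = 3 - 76845 = -76842)
B = -4
A(t) = 1 + t (A(t) = t + 1 = 1 + t)
J = -48 (J = (1 - 4)*(-39 + 55) = -3*16 = -48)
J + sqrt(-19035 + p) = -48 + sqrt(-19035 - 76842) = -48 + sqrt(-95877) = -48 + 3*I*sqrt(10653)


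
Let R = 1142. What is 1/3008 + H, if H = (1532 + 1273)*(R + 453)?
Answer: 13457716801/3008 ≈ 4.4740e+6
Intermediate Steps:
H = 4473975 (H = (1532 + 1273)*(1142 + 453) = 2805*1595 = 4473975)
1/3008 + H = 1/3008 + 4473975 = 13457716801/3008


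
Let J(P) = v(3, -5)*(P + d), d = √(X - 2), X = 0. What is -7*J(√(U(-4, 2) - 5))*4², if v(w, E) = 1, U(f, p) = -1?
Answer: 112*I*(-√2 - √6) ≈ -432.73*I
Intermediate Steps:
d = I*√2 (d = √(0 - 2) = √(-2) = I*√2 ≈ 1.4142*I)
J(P) = P + I*√2 (J(P) = 1*(P + I*√2) = P + I*√2)
-7*J(√(U(-4, 2) - 5))*4² = -7*(√(-1 - 5) + I*√2)*4² = -7*(√(-6) + I*√2)*16 = -7*(I*√6 + I*√2)*16 = -7*(I*√2 + I*√6)*16 = (-7*I*√2 - 7*I*√6)*16 = -112*I*√2 - 112*I*√6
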